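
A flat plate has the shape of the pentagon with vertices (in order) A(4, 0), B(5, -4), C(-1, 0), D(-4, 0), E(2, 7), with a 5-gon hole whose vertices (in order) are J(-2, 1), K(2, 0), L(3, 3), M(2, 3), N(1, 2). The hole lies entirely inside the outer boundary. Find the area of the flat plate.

Outer boundary:
Apply the shoelace (surveyor's) formula: 2A = Σ (x_i·y_{i+1} − x_{i+1}·y_i), indices taken mod 5.
A→B: (4)(-4) − (5)(0) = -16
B→C: (5)(0) − (-1)(-4) = -4
C→D: (-1)(0) − (-4)(0) = 0
D→E: (-4)(7) − (2)(0) = -28
E→A: (2)(0) − (4)(7) = -28
Σ = -76
Area = |Σ|/2 = 38.
Hole:
Σ = (-2) + (6) + (3) + (1) + (5) = 13
Area = |Σ|/2 = 6.5.
Net area = 38 − 6.5 = 31.5.

31.5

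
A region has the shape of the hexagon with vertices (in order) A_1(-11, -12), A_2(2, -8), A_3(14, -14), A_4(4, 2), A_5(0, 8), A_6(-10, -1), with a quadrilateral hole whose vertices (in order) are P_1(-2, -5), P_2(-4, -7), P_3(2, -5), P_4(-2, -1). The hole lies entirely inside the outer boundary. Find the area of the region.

238.5

Outer boundary:
Apply the shoelace (surveyor's) formula: 2A = Σ (x_i·y_{i+1} − x_{i+1}·y_i), indices taken mod 6.
Σ = (112) + (84) + (84) + (32) + (80) + (109) = 501
Area = |Σ|/2 = 250.5.
Hole:
Apply the shoelace formula: 2A = Σ (x_i·y_{i+1} − x_{i+1}·y_i), indices taken mod 4.
P_1→P_2: (-2)(-7) − (-4)(-5) = -6
P_2→P_3: (-4)(-5) − (2)(-7) = 34
P_3→P_4: (2)(-1) − (-2)(-5) = -12
P_4→P_1: (-2)(-5) − (-2)(-1) = 8
Σ = 24
Area = |Σ|/2 = 12.
Net area = 250.5 − 12 = 238.5.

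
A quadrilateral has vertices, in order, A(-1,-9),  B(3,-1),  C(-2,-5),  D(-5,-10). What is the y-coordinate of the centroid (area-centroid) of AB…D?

Apply Gauss's area formula. First the cross-terms c_i = x_i·y_{i+1} − x_{i+1}·y_i:
  28, -17, -5, 35  ⇒  2A = 41, A = 20.5.
Then Σ (y_i + y_{i+1})·c_i = -768, so ȳ = -768 / (6·20.5) = -256/41.

-256/41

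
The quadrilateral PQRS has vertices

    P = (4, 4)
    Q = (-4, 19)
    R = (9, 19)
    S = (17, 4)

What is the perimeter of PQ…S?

|PQ| = √((-8)² + (15)²) = √289 = 17
|QR| = √((13)² + (0)²) = √169 = 13
|RS| = √((8)² + (-15)²) = √289 = 17
|SP| = √((-13)² + (0)²) = √169 = 13
Perimeter = 17 + 13 + 17 + 13 = 60.

60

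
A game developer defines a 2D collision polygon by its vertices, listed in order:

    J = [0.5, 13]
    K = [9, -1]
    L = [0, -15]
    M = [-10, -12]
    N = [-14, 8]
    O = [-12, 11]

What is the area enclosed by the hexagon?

Apply the shoelace formula: 2A = Σ (x_i·y_{i+1} − x_{i+1}·y_i), indices taken mod 6.
Σ = (-117.5) + (-135) + (-150) + (-248) + (-58) + (-161.5) = -870
Area = |Σ|/2 = 435.

435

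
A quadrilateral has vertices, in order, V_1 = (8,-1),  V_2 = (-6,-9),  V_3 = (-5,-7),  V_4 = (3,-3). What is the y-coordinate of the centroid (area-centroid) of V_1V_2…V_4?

-16/3

Apply the surveyor's formula. First the cross-terms c_i = x_i·y_{i+1} − x_{i+1}·y_i:
  -78, -3, 36, 21  ⇒  2A = -24, A = -12.
Then Σ (y_i + y_{i+1})·c_i = 384, so ȳ = 384 / (6·(-12)) = -16/3.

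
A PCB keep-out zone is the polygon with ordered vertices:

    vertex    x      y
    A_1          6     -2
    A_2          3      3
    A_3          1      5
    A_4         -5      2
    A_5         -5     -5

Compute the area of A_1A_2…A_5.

Σ = (24) + (12) + (27) + (35) + (40) = 138
Area = |Σ|/2 = 69.

69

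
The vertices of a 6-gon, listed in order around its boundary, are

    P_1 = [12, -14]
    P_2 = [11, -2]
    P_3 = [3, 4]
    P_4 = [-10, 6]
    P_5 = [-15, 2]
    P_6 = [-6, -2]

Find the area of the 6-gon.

229

P_1→P_2: (12)(-2) − (11)(-14) = 130
P_2→P_3: (11)(4) − (3)(-2) = 50
P_3→P_4: (3)(6) − (-10)(4) = 58
P_4→P_5: (-10)(2) − (-15)(6) = 70
P_5→P_6: (-15)(-2) − (-6)(2) = 42
P_6→P_1: (-6)(-14) − (12)(-2) = 108
Σ = 458
Area = |Σ|/2 = 229.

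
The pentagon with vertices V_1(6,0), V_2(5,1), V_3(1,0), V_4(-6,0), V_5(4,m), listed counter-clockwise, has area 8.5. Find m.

The doubled signed area Σ (x_i y_{i+1} − x_{i+1} y_i) is linear in m.
With m=0 it equals 5; the coefficient of m is -12 (from the two edges through V_5).
So -12·m + 5 = 2·8.5 = 17 ⇒ m = -1.

-1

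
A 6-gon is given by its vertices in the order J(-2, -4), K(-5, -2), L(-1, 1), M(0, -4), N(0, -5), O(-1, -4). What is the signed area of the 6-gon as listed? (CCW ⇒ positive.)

-14

Apply Gauss's area formula: 2A = Σ (x_i·y_{i+1} − x_{i+1}·y_i), indices taken mod 6.
J→K: (-2)(-2) − (-5)(-4) = -16
K→L: (-5)(1) − (-1)(-2) = -7
L→M: (-1)(-4) − (0)(1) = 4
M→N: (0)(-5) − (0)(-4) = 0
N→O: (0)(-4) − (-1)(-5) = -5
O→J: (-1)(-4) − (-2)(-4) = -4
Σ = -28
Signed area = Σ/2 = -14 (negative ⇒ clockwise traversal).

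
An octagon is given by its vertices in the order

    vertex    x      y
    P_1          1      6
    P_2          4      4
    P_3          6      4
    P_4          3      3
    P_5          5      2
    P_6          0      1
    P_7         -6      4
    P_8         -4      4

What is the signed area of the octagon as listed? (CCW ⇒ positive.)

-28

Apply the shoelace formula: 2A = Σ (x_i·y_{i+1} − x_{i+1}·y_i), indices taken mod 8.
Σ = (-20) + (-8) + (6) + (-9) + (5) + (6) + (-8) + (-28) = -56
Signed area = Σ/2 = -28 (negative ⇒ clockwise traversal).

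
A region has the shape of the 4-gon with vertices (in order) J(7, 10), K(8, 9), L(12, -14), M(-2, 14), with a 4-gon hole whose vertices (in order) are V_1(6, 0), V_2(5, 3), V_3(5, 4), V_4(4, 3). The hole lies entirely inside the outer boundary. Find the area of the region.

Outer boundary:
Apply the surveyor's formula: 2A = Σ (x_i·y_{i+1} − x_{i+1}·y_i), indices taken mod 4.
Σ = (-17) + (-220) + (140) + (-118) = -215
Area = |Σ|/2 = 107.5.
Hole:
V_1→V_2: (6)(3) − (5)(0) = 18
V_2→V_3: (5)(4) − (5)(3) = 5
V_3→V_4: (5)(3) − (4)(4) = -1
V_4→V_1: (4)(0) − (6)(3) = -18
Σ = 4
Area = |Σ|/2 = 2.
Net area = 107.5 − 2 = 105.5.

105.5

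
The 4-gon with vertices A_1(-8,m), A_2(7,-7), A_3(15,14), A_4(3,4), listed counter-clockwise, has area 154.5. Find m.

0

The doubled signed area Σ (x_i y_{i+1} − x_{i+1} y_i) is linear in m.
With m=0 it equals 309; the coefficient of m is -4 (from the two edges through A_1).
So -4·m + 309 = 2·154.5 = 309 ⇒ m = 0.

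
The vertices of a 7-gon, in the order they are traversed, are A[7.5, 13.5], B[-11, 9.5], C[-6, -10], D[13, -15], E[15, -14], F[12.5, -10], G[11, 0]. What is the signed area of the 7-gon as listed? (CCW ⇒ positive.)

466.625

Cross-terms: 219.75, 167, 220, 43, 25, 110, 148.5  ⇒  Σ = 933.25
Signed area = Σ/2 = 466.625 (positive ⇒ counter-clockwise traversal).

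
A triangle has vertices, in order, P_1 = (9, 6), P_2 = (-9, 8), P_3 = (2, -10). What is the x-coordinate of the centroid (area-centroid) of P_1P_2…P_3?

2/3

Apply the shoelace (surveyor's) formula. First the cross-terms c_i = x_i·y_{i+1} − x_{i+1}·y_i:
  126, 74, 102  ⇒  2A = 302, A = 151.
Then Σ (x_i + x_{i+1})·c_i = 604, so x̄ = 604 / (6·151) = 2/3.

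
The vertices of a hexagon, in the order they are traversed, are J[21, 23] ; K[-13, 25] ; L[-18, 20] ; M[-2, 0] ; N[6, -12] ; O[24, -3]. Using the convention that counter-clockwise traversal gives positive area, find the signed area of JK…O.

981.5

Apply Gauss's area formula: 2A = Σ (x_i·y_{i+1} − x_{i+1}·y_i), indices taken mod 6.
J→K: (21)(25) − (-13)(23) = 824
K→L: (-13)(20) − (-18)(25) = 190
L→M: (-18)(0) − (-2)(20) = 40
M→N: (-2)(-12) − (6)(0) = 24
N→O: (6)(-3) − (24)(-12) = 270
O→J: (24)(23) − (21)(-3) = 615
Σ = 1963
Signed area = Σ/2 = 981.5 (positive ⇒ counter-clockwise traversal).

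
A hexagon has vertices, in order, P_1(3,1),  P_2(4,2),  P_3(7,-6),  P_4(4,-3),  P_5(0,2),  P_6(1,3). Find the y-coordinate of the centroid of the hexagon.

-27/35

Apply the shoelace formula. First the cross-terms c_i = x_i·y_{i+1} − x_{i+1}·y_i:
  2, -38, 3, 8, -2, -8  ⇒  2A = -35, A = -17.5.
Then Σ (y_i + y_{i+1})·c_i = 81, so ȳ = 81 / (6·(-17.5)) = -27/35.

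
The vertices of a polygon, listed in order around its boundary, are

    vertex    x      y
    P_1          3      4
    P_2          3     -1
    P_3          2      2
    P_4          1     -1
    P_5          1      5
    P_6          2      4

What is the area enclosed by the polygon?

7.5

P_1→P_2: (3)(-1) − (3)(4) = -15
P_2→P_3: (3)(2) − (2)(-1) = 8
P_3→P_4: (2)(-1) − (1)(2) = -4
P_4→P_5: (1)(5) − (1)(-1) = 6
P_5→P_6: (1)(4) − (2)(5) = -6
P_6→P_1: (2)(4) − (3)(4) = -4
Σ = -15
Area = |Σ|/2 = 7.5.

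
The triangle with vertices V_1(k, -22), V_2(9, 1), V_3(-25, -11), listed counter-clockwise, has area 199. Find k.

The doubled signed area Σ (x_i y_{i+1} − x_{i+1} y_i) is linear in k.
With k=0 it equals 674; the coefficient of k is 12 (from the two edges through V_1).
So 12·k + 674 = 2·199 = 398 ⇒ k = -23.

-23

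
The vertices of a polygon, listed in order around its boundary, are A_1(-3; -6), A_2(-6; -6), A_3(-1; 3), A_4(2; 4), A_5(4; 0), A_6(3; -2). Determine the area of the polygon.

Cross-terms: -18, -24, -10, -16, -8, -24  ⇒  Σ = -100
Area = |Σ|/2 = 50.

50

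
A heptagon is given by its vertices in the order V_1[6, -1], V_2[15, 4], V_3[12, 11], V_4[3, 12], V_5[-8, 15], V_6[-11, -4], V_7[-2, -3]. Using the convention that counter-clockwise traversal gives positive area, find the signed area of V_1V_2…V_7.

Σ = (39) + (117) + (111) + (141) + (197) + (25) + (20) = 650
Signed area = Σ/2 = 325 (positive ⇒ counter-clockwise traversal).

325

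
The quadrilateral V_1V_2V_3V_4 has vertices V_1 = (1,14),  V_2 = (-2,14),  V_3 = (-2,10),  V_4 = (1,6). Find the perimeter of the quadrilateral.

20

|V_1V_2| = √((-3)² + (0)²) = √9 = 3
|V_2V_3| = √((0)² + (-4)²) = √16 = 4
|V_3V_4| = √((3)² + (-4)²) = √25 = 5
|V_4V_1| = √((0)² + (8)²) = √64 = 8
Perimeter = 3 + 4 + 5 + 8 = 20.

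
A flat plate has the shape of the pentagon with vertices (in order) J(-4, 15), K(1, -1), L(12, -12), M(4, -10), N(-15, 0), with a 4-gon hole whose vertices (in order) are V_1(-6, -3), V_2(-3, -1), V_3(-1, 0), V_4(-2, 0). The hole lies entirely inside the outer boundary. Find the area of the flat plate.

228

Outer boundary:
Apply Gauss's area formula: 2A = Σ (x_i·y_{i+1} − x_{i+1}·y_i), indices taken mod 5.
J→K: (-4)(-1) − (1)(15) = -11
K→L: (1)(-12) − (12)(-1) = 0
L→M: (12)(-10) − (4)(-12) = -72
M→N: (4)(0) − (-15)(-10) = -150
N→J: (-15)(15) − (-4)(0) = -225
Σ = -458
Area = |Σ|/2 = 229.
Hole:
Apply the shoelace formula: 2A = Σ (x_i·y_{i+1} − x_{i+1}·y_i), indices taken mod 4.
Cross-terms: -3, -1, 0, 6  ⇒  Σ = 2
Area = |Σ|/2 = 1.
Net area = 229 − 1 = 228.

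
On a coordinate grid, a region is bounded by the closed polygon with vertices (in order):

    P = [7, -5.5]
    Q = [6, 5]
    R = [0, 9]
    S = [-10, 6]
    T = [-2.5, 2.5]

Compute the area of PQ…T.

Σ = (68) + (54) + (90) + (-10) + (-3.75) = 198.25
Area = |Σ|/2 = 99.125.

99.125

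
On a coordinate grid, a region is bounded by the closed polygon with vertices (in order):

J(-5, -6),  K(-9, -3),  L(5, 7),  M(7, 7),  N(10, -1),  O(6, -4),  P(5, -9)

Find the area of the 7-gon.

Apply the shoelace (surveyor's) formula: 2A = Σ (x_i·y_{i+1} − x_{i+1}·y_i), indices taken mod 7.
J→K: (-5)(-3) − (-9)(-6) = -39
K→L: (-9)(7) − (5)(-3) = -48
L→M: (5)(7) − (7)(7) = -14
M→N: (7)(-1) − (10)(7) = -77
N→O: (10)(-4) − (6)(-1) = -34
O→P: (6)(-9) − (5)(-4) = -34
P→J: (5)(-6) − (-5)(-9) = -75
Σ = -321
Area = |Σ|/2 = 160.5.

160.5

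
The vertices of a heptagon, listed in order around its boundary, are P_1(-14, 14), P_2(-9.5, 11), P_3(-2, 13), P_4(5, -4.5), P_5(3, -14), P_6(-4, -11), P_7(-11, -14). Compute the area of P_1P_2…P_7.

Apply the shoelace formula: 2A = Σ (x_i·y_{i+1} − x_{i+1}·y_i), indices taken mod 7.
P_1→P_2: (-14)(11) − (-9.5)(14) = -21
P_2→P_3: (-9.5)(13) − (-2)(11) = -101.5
P_3→P_4: (-2)(-4.5) − (5)(13) = -56
P_4→P_5: (5)(-14) − (3)(-4.5) = -56.5
P_5→P_6: (3)(-11) − (-4)(-14) = -89
P_6→P_7: (-4)(-14) − (-11)(-11) = -65
P_7→P_1: (-11)(14) − (-14)(-14) = -350
Σ = -739
Area = |Σ|/2 = 369.5.

369.5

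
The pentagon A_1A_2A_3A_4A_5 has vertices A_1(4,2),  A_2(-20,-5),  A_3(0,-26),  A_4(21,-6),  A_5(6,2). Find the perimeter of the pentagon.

|A_1A_2| = √((-24)² + (-7)²) = √625 = 25
|A_2A_3| = √((20)² + (-21)²) = √841 = 29
|A_3A_4| = √((21)² + (20)²) = √841 = 29
|A_4A_5| = √((-15)² + (8)²) = √289 = 17
|A_5A_1| = √((-2)² + (0)²) = √4 = 2
Perimeter = 25 + 29 + 29 + 17 + 2 = 102.

102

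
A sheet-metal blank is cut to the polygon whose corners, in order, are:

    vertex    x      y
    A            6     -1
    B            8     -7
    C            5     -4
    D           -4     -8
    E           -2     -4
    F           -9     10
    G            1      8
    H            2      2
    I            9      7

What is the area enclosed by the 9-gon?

Apply the shoelace (surveyor's) formula: 2A = Σ (x_i·y_{i+1} − x_{i+1}·y_i), indices taken mod 9.
A→B: (6)(-7) − (8)(-1) = -34
B→C: (8)(-4) − (5)(-7) = 3
C→D: (5)(-8) − (-4)(-4) = -56
D→E: (-4)(-4) − (-2)(-8) = 0
E→F: (-2)(10) − (-9)(-4) = -56
F→G: (-9)(8) − (1)(10) = -82
G→H: (1)(2) − (2)(8) = -14
H→I: (2)(7) − (9)(2) = -4
I→A: (9)(-1) − (6)(7) = -51
Σ = -294
Area = |Σ|/2 = 147.

147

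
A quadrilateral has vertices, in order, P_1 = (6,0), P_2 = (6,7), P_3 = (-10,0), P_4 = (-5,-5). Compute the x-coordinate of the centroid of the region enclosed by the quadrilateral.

Apply the shoelace formula. First the cross-terms c_i = x_i·y_{i+1} − x_{i+1}·y_i:
  42, 70, 50, 30  ⇒  2A = 192, A = 96.
Then Σ (x_i + x_{i+1})·c_i = -496, so x̄ = -496 / (6·96) = -31/36.

-31/36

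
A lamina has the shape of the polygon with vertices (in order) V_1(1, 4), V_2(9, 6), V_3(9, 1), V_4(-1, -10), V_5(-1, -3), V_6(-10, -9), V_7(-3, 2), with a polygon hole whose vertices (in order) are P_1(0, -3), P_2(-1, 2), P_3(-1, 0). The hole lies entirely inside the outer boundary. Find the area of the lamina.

125.5

Outer boundary:
Apply the shoelace formula: 2A = Σ (x_i·y_{i+1} − x_{i+1}·y_i), indices taken mod 7.
Σ = (-30) + (-45) + (-89) + (-7) + (-21) + (-47) + (-14) = -253
Area = |Σ|/2 = 126.5.
Hole:
Apply the surveyor's formula: 2A = Σ (x_i·y_{i+1} − x_{i+1}·y_i), indices taken mod 3.
P_1→P_2: (0)(2) − (-1)(-3) = -3
P_2→P_3: (-1)(0) − (-1)(2) = 2
P_3→P_1: (-1)(-3) − (0)(0) = 3
Σ = 2
Area = |Σ|/2 = 1.
Net area = 126.5 − 1 = 125.5.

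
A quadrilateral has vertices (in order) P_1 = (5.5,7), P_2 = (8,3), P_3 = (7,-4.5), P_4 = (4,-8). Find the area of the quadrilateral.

31.25

Cross-terms: -39.5, -57, -38, 72  ⇒  Σ = -62.5
Area = |Σ|/2 = 31.25.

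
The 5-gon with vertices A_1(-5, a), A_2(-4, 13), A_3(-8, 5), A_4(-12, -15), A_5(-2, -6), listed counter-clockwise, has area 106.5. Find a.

Write out the shoelace sum; only the two edges meeting at A_1 involve a:
2·Area = [((-2)·a − (-5)·(-6)) + ((-5)·13 − (-4)·a)] + 306
       = 2·a + 211 = 213
⇒ a = 1.

1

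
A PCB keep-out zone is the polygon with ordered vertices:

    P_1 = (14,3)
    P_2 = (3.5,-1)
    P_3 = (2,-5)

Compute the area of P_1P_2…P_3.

Apply the shoelace formula: 2A = Σ (x_i·y_{i+1} − x_{i+1}·y_i), indices taken mod 3.
Σ = (-24.5) + (-15.5) + (76) = 36
Area = |Σ|/2 = 18.

18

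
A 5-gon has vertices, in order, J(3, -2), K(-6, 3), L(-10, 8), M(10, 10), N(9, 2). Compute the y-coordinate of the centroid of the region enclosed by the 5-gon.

1427/295

Apply the surveyor's formula. First the cross-terms c_i = x_i·y_{i+1} − x_{i+1}·y_i:
  -3, -18, -180, -70, -24  ⇒  2A = -295, A = -147.5.
Then Σ (y_i + y_{i+1})·c_i = -4281, so ȳ = -4281 / (6·(-147.5)) = 1427/295.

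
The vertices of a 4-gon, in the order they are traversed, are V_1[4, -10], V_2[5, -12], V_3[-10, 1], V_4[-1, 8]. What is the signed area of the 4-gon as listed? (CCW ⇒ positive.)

-107

Σ = (2) + (-115) + (-79) + (-22) = -214
Signed area = Σ/2 = -107 (negative ⇒ clockwise traversal).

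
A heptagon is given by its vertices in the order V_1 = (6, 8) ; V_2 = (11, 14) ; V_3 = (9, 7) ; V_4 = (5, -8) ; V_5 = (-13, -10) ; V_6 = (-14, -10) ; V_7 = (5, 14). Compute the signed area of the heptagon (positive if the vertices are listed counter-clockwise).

Apply the shoelace formula: 2A = Σ (x_i·y_{i+1} − x_{i+1}·y_i), indices taken mod 7.
Cross-terms: -4, -49, -107, -154, -10, -146, -44  ⇒  Σ = -514
Signed area = Σ/2 = -257 (negative ⇒ clockwise traversal).

-257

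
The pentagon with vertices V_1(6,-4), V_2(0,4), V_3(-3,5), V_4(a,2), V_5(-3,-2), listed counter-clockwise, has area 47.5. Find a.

Write out the shoelace sum; only the two edges meeting at V_4 involve a:
2·Area = [((-3)·2 − a·5) + (a·(-2) − (-3)·2)] + 60
       = -7·a + 60 = 95
⇒ a = -5.

-5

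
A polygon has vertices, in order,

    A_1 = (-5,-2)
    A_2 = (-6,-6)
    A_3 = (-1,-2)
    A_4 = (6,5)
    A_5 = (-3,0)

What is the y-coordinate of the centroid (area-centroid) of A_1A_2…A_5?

-9/13

Apply Gauss's area formula. First the cross-terms c_i = x_i·y_{i+1} − x_{i+1}·y_i:
  18, 6, 7, 15, 6  ⇒  2A = 52, A = 26.
Then Σ (y_i + y_{i+1})·c_i = -108, so ȳ = -108 / (6·26) = -9/13.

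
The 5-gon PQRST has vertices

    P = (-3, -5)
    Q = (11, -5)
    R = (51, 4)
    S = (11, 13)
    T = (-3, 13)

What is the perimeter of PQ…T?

|PQ| = √((14)² + (0)²) = √196 = 14
|QR| = √((40)² + (9)²) = √1681 = 41
|RS| = √((-40)² + (9)²) = √1681 = 41
|ST| = √((-14)² + (0)²) = √196 = 14
|TP| = √((0)² + (-18)²) = √324 = 18
Perimeter = 14 + 41 + 41 + 14 + 18 = 128.

128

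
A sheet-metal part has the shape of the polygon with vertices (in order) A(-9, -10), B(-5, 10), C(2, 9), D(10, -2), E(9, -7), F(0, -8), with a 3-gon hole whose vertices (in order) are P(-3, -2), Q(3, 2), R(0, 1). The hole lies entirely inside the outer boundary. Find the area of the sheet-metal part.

Outer boundary:
A→B: (-9)(10) − (-5)(-10) = -140
B→C: (-5)(9) − (2)(10) = -65
C→D: (2)(-2) − (10)(9) = -94
D→E: (10)(-7) − (9)(-2) = -52
E→F: (9)(-8) − (0)(-7) = -72
F→A: (0)(-10) − (-9)(-8) = -72
Σ = -495
Area = |Σ|/2 = 247.5.
Hole:
Apply the surveyor's formula: 2A = Σ (x_i·y_{i+1} − x_{i+1}·y_i), indices taken mod 3.
Σ = (0) + (3) + (3) = 6
Area = |Σ|/2 = 3.
Net area = 247.5 − 3 = 244.5.

244.5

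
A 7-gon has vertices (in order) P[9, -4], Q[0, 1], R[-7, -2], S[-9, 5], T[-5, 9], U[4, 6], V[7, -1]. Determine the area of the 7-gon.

112

Apply the surveyor's formula: 2A = Σ (x_i·y_{i+1} − x_{i+1}·y_i), indices taken mod 7.
Σ = (9) + (7) + (-53) + (-56) + (-66) + (-46) + (-19) = -224
Area = |Σ|/2 = 112.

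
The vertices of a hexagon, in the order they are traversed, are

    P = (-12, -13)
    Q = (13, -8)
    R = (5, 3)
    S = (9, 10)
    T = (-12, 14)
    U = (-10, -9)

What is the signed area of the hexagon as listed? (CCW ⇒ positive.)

Apply the shoelace (surveyor's) formula: 2A = Σ (x_i·y_{i+1} − x_{i+1}·y_i), indices taken mod 6.
P→Q: (-12)(-8) − (13)(-13) = 265
Q→R: (13)(3) − (5)(-8) = 79
R→S: (5)(10) − (9)(3) = 23
S→T: (9)(14) − (-12)(10) = 246
T→U: (-12)(-9) − (-10)(14) = 248
U→P: (-10)(-13) − (-12)(-9) = 22
Σ = 883
Signed area = Σ/2 = 441.5 (positive ⇒ counter-clockwise traversal).

441.5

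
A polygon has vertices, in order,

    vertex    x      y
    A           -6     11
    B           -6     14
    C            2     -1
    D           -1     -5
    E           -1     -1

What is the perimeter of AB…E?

42

|AB| = √((0)² + (3)²) = √9 = 3
|BC| = √((8)² + (-15)²) = √289 = 17
|CD| = √((-3)² + (-4)²) = √25 = 5
|DE| = √((0)² + (4)²) = √16 = 4
|EA| = √((-5)² + (12)²) = √169 = 13
Perimeter = 3 + 17 + 5 + 4 + 13 = 42.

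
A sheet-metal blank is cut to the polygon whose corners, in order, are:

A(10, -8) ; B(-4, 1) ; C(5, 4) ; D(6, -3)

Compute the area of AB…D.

50

Cross-terms: -22, -21, -39, -18  ⇒  Σ = -100
Area = |Σ|/2 = 50.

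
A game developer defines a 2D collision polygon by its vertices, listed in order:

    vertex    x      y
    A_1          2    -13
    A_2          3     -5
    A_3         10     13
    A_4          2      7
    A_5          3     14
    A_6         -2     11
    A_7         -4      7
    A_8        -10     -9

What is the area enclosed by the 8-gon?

257

A_1→A_2: (2)(-5) − (3)(-13) = 29
A_2→A_3: (3)(13) − (10)(-5) = 89
A_3→A_4: (10)(7) − (2)(13) = 44
A_4→A_5: (2)(14) − (3)(7) = 7
A_5→A_6: (3)(11) − (-2)(14) = 61
A_6→A_7: (-2)(7) − (-4)(11) = 30
A_7→A_8: (-4)(-9) − (-10)(7) = 106
A_8→A_1: (-10)(-13) − (2)(-9) = 148
Σ = 514
Area = |Σ|/2 = 257.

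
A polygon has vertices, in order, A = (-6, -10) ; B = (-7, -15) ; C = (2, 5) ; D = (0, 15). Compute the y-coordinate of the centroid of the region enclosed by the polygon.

40/27

Apply Gauss's area formula. First the cross-terms c_i = x_i·y_{i+1} − x_{i+1}·y_i:
  20, -5, 30, 90  ⇒  2A = 135, A = 67.5.
Then Σ (y_i + y_{i+1})·c_i = 600, so ȳ = 600 / (6·67.5) = 40/27.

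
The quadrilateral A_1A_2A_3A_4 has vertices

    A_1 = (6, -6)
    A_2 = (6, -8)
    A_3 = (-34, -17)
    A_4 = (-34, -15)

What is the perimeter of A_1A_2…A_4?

|A_1A_2| = √((0)² + (-2)²) = √4 = 2
|A_2A_3| = √((-40)² + (-9)²) = √1681 = 41
|A_3A_4| = √((0)² + (2)²) = √4 = 2
|A_4A_1| = √((40)² + (9)²) = √1681 = 41
Perimeter = 2 + 41 + 2 + 41 = 86.

86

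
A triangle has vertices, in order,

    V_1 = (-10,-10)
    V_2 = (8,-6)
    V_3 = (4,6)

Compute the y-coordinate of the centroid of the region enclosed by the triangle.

-10/3

Apply the surveyor's formula. First the cross-terms c_i = x_i·y_{i+1} − x_{i+1}·y_i:
  140, 72, 20  ⇒  2A = 232, A = 116.
Then Σ (y_i + y_{i+1})·c_i = -2320, so ȳ = -2320 / (6·116) = -10/3.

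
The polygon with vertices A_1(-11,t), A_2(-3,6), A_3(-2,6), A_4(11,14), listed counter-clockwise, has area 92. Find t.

14

Write out the shoelace sum; only the two edges meeting at A_1 involve t:
2·Area = [(11·t − (-11)·14) + ((-11)·6 − (-3)·t)] + -100
       = 14·t + -12 = 184
⇒ t = 14.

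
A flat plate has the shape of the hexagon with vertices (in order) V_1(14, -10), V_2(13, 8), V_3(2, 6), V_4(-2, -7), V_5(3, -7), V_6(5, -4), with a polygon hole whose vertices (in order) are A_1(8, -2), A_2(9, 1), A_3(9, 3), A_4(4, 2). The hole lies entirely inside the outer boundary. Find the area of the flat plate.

Outer boundary:
Apply the surveyor's formula: 2A = Σ (x_i·y_{i+1} − x_{i+1}·y_i), indices taken mod 6.
Cross-terms: 242, 62, -2, 35, 23, 6  ⇒  Σ = 366
Area = |Σ|/2 = 183.
Hole:
A_1→A_2: (8)(1) − (9)(-2) = 26
A_2→A_3: (9)(3) − (9)(1) = 18
A_3→A_4: (9)(2) − (4)(3) = 6
A_4→A_1: (4)(-2) − (8)(2) = -24
Σ = 26
Area = |Σ|/2 = 13.
Net area = 183 − 13 = 170.

170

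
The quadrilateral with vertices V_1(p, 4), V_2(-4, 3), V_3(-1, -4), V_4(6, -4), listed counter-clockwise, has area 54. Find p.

3

Write out the shoelace sum; only the two edges meeting at V_1 involve p:
2·Area = [(6·4 − p·(-4)) + (p·3 − (-4)·4)] + 47
       = 7·p + 87 = 108
⇒ p = 3.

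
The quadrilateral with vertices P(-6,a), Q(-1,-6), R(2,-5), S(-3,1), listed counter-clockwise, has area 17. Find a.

6

Write out the shoelace sum; only the two edges meeting at P involve a:
2·Area = [((-3)·a − (-6)·1) + ((-6)·(-6) − (-1)·a)] + 4
       = -2·a + 46 = 34
⇒ a = 6.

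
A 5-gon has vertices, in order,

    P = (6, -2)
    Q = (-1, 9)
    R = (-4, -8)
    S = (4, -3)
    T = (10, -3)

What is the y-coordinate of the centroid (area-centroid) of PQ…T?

-29/78

Apply the shoelace formula. First the cross-terms c_i = x_i·y_{i+1} − x_{i+1}·y_i:
  52, 44, 44, 18, -2  ⇒  2A = 156, A = 78.
Then Σ (y_i + y_{i+1})·c_i = -174, so ȳ = -174 / (6·78) = -29/78.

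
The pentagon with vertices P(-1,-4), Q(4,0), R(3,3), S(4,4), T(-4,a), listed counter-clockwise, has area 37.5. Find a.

Write out the shoelace sum; only the two edges meeting at T involve a:
2·Area = [(4·a − (-4)·4) + ((-4)·(-4) − (-1)·a)] + 28
       = 5·a + 60 = 75
⇒ a = 3.

3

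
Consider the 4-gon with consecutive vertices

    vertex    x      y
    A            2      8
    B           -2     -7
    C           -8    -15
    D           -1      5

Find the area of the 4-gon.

48.5

Σ = (2) + (-26) + (-55) + (-18) = -97
Area = |Σ|/2 = 48.5.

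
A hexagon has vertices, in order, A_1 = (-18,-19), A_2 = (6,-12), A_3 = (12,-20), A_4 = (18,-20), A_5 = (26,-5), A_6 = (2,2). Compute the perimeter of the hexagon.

112

|A_1A_2| = √((24)² + (7)²) = √625 = 25
|A_2A_3| = √((6)² + (-8)²) = √100 = 10
|A_3A_4| = √((6)² + (0)²) = √36 = 6
|A_4A_5| = √((8)² + (15)²) = √289 = 17
|A_5A_6| = √((-24)² + (7)²) = √625 = 25
|A_6A_1| = √((-20)² + (-21)²) = √841 = 29
Perimeter = 25 + 10 + 6 + 17 + 25 + 29 = 112.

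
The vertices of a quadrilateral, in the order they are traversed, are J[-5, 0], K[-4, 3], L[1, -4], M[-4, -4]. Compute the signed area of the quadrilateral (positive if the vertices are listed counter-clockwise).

Apply Gauss's area formula: 2A = Σ (x_i·y_{i+1} − x_{i+1}·y_i), indices taken mod 4.
Σ = (-15) + (13) + (-20) + (-20) = -42
Signed area = Σ/2 = -21 (negative ⇒ clockwise traversal).

-21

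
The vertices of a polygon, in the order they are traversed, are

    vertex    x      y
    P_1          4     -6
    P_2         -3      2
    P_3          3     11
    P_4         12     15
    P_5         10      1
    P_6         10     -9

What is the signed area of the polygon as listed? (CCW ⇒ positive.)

-199

P_1→P_2: (4)(2) − (-3)(-6) = -10
P_2→P_3: (-3)(11) − (3)(2) = -39
P_3→P_4: (3)(15) − (12)(11) = -87
P_4→P_5: (12)(1) − (10)(15) = -138
P_5→P_6: (10)(-9) − (10)(1) = -100
P_6→P_1: (10)(-6) − (4)(-9) = -24
Σ = -398
Signed area = Σ/2 = -199 (negative ⇒ clockwise traversal).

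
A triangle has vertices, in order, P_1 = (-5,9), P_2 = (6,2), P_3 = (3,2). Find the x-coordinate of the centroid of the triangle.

Apply the shoelace formula. First the cross-terms c_i = x_i·y_{i+1} − x_{i+1}·y_i:
  -64, 6, 37  ⇒  2A = -21, A = -10.5.
Then Σ (x_i + x_{i+1})·c_i = -84, so x̄ = -84 / (6·(-10.5)) = 4/3.

4/3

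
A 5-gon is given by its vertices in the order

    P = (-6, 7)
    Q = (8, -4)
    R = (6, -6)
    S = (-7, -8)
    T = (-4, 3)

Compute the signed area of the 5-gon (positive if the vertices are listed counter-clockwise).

-104.5

P→Q: (-6)(-4) − (8)(7) = -32
Q→R: (8)(-6) − (6)(-4) = -24
R→S: (6)(-8) − (-7)(-6) = -90
S→T: (-7)(3) − (-4)(-8) = -53
T→P: (-4)(7) − (-6)(3) = -10
Σ = -209
Signed area = Σ/2 = -104.5 (negative ⇒ clockwise traversal).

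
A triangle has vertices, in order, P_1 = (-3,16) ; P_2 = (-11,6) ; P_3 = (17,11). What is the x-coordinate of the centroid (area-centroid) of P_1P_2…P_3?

Apply the surveyor's formula. First the cross-terms c_i = x_i·y_{i+1} − x_{i+1}·y_i:
  158, -223, 305  ⇒  2A = 240, A = 120.
Then Σ (x_i + x_{i+1})·c_i = 720, so x̄ = 720 / (6·120) = 1.

1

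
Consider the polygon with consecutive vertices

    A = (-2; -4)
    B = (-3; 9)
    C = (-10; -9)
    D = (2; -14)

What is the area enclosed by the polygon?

104.5

Σ = (-30) + (117) + (158) + (-36) = 209
Area = |Σ|/2 = 104.5.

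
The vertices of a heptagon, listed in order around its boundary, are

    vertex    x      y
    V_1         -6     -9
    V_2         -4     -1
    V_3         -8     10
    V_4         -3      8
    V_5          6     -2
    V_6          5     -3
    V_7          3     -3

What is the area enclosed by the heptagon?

106.5

Apply the surveyor's formula: 2A = Σ (x_i·y_{i+1} − x_{i+1}·y_i), indices taken mod 7.
Σ = (-30) + (-48) + (-34) + (-42) + (-8) + (-6) + (-45) = -213
Area = |Σ|/2 = 106.5.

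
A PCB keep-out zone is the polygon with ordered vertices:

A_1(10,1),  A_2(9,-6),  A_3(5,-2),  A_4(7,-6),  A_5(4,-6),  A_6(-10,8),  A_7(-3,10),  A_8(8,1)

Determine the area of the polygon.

140

Σ = (-69) + (12) + (-16) + (-18) + (-28) + (-76) + (-83) + (-2) = -280
Area = |Σ|/2 = 140.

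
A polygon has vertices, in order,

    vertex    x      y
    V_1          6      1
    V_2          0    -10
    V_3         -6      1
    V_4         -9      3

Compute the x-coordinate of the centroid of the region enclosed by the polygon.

-6/13

Apply Gauss's area formula. First the cross-terms c_i = x_i·y_{i+1} − x_{i+1}·y_i:
  -60, -60, -9, -27  ⇒  2A = -156, A = -78.
Then Σ (x_i + x_{i+1})·c_i = 216, so x̄ = 216 / (6·(-78)) = -6/13.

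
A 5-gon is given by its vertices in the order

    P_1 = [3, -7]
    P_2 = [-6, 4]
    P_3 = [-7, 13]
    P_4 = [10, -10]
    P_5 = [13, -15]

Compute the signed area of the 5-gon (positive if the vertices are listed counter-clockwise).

Apply Gauss's area formula: 2A = Σ (x_i·y_{i+1} − x_{i+1}·y_i), indices taken mod 5.
Σ = (-30) + (-50) + (-60) + (-20) + (-46) = -206
Signed area = Σ/2 = -103 (negative ⇒ clockwise traversal).

-103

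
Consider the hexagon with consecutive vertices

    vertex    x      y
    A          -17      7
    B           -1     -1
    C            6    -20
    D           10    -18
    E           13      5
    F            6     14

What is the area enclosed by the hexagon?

429

Apply the surveyor's formula: 2A = Σ (x_i·y_{i+1} − x_{i+1}·y_i), indices taken mod 6.
A→B: (-17)(-1) − (-1)(7) = 24
B→C: (-1)(-20) − (6)(-1) = 26
C→D: (6)(-18) − (10)(-20) = 92
D→E: (10)(5) − (13)(-18) = 284
E→F: (13)(14) − (6)(5) = 152
F→A: (6)(7) − (-17)(14) = 280
Σ = 858
Area = |Σ|/2 = 429.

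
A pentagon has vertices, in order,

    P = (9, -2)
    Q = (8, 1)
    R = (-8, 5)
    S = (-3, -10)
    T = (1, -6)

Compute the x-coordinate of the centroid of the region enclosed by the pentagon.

Apply the shoelace (surveyor's) formula. First the cross-terms c_i = x_i·y_{i+1} − x_{i+1}·y_i:
  25, 48, 95, 28, 52  ⇒  2A = 248, A = 124.
Then Σ (x_i + x_{i+1})·c_i = -156, so x̄ = -156 / (6·124) = -13/62.

-13/62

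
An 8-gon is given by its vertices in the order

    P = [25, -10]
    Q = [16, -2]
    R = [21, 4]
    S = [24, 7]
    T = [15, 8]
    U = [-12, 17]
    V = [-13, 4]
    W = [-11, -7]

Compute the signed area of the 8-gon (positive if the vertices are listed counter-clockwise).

Σ = (110) + (106) + (51) + (87) + (351) + (173) + (135) + (285) = 1298
Signed area = Σ/2 = 649 (positive ⇒ counter-clockwise traversal).

649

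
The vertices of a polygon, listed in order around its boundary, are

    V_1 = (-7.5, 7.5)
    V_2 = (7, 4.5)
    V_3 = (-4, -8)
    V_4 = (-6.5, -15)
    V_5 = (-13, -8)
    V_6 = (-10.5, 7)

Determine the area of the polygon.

230.25

Σ = (-86.25) + (-38) + (8) + (-143) + (-175) + (-26.25) = -460.5
Area = |Σ|/2 = 230.25.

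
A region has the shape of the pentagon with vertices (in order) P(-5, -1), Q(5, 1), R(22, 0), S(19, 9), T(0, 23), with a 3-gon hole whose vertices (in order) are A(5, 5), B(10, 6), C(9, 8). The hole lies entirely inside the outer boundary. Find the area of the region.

Outer boundary:
P→Q: (-5)(1) − (5)(-1) = 0
Q→R: (5)(0) − (22)(1) = -22
R→S: (22)(9) − (19)(0) = 198
S→T: (19)(23) − (0)(9) = 437
T→P: (0)(-1) − (-5)(23) = 115
Σ = 728
Area = |Σ|/2 = 364.
Hole:
Σ = (-20) + (26) + (5) = 11
Area = |Σ|/2 = 5.5.
Net area = 364 − 5.5 = 358.5.

358.5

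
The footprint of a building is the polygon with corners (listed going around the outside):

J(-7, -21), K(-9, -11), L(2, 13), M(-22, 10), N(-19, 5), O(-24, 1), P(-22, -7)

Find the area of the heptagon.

Apply the shoelace (surveyor's) formula: 2A = Σ (x_i·y_{i+1} − x_{i+1}·y_i), indices taken mod 7.
Σ = (-112) + (-95) + (306) + (80) + (101) + (190) + (413) = 883
Area = |Σ|/2 = 441.5.

441.5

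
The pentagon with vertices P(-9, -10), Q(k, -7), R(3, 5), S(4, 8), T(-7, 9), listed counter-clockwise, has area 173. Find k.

The doubled signed area Σ (x_i y_{i+1} − x_{i+1} y_i) is linear in k.
With k=0 it equals 331; the coefficient of k is 15 (from the two edges through Q).
So 15·k + 331 = 2·173 = 346 ⇒ k = 1.

1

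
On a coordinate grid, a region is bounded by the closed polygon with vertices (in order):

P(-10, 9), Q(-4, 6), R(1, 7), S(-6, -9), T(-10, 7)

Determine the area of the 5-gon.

Σ = (-24) + (-34) + (33) + (-132) + (-20) = -177
Area = |Σ|/2 = 88.5.

88.5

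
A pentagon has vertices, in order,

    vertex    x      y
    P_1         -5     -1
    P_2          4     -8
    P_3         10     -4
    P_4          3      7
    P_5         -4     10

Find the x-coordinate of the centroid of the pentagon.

Apply the surveyor's formula. First the cross-terms c_i = x_i·y_{i+1} − x_{i+1}·y_i:
  44, 64, 82, 58, 54  ⇒  2A = 302, A = 151.
Then Σ (x_i + x_{i+1})·c_i = 1374, so x̄ = 1374 / (6·151) = 229/151.

229/151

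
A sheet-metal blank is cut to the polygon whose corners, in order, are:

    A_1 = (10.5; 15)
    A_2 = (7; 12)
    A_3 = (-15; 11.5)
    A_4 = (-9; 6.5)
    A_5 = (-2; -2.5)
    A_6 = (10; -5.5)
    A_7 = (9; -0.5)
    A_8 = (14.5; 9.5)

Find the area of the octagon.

Cross-terms: 21, 260.5, 6, 35.5, 36, 44.5, 92.75, 117.75  ⇒  Σ = 614
Area = |Σ|/2 = 307.

307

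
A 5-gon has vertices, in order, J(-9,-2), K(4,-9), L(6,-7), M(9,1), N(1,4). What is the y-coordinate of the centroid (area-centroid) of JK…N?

Apply Gauss's area formula. First the cross-terms c_i = x_i·y_{i+1} − x_{i+1}·y_i:
  89, 26, 69, 35, 34  ⇒  2A = 253, A = 126.5.
Then Σ (y_i + y_{i+1})·c_i = -1566, so ȳ = -1566 / (6·126.5) = -522/253.

-522/253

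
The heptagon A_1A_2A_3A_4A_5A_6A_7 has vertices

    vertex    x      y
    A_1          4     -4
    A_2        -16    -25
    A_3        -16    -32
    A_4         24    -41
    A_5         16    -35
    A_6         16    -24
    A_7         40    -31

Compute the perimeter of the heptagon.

168

|A_1A_2| = √((-20)² + (-21)²) = √841 = 29
|A_2A_3| = √((0)² + (-7)²) = √49 = 7
|A_3A_4| = √((40)² + (-9)²) = √1681 = 41
|A_4A_5| = √((-8)² + (6)²) = √100 = 10
|A_5A_6| = √((0)² + (11)²) = √121 = 11
|A_6A_7| = √((24)² + (-7)²) = √625 = 25
|A_7A_1| = √((-36)² + (27)²) = √2025 = 45
Perimeter = 29 + 7 + 41 + 10 + 11 + 25 + 45 = 168.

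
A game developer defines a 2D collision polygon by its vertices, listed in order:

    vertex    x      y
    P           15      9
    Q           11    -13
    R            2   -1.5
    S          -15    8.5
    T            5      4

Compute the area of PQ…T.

Apply the shoelace formula: 2A = Σ (x_i·y_{i+1} − x_{i+1}·y_i), indices taken mod 5.
Cross-terms: -294, 9.5, -5.5, -102.5, -15  ⇒  Σ = -407.5
Area = |Σ|/2 = 203.75.

203.75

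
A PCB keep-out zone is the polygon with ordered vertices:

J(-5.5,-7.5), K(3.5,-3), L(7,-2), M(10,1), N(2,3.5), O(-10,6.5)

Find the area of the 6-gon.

137.75

Cross-terms: 42.75, 14, 27, 33, 48, 110.75  ⇒  Σ = 275.5
Area = |Σ|/2 = 137.75.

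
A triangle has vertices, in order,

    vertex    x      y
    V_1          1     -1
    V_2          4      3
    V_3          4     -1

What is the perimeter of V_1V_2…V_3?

12

|V_1V_2| = √((3)² + (4)²) = √25 = 5
|V_2V_3| = √((0)² + (-4)²) = √16 = 4
|V_3V_1| = √((-3)² + (0)²) = √9 = 3
Perimeter = 5 + 4 + 3 = 12.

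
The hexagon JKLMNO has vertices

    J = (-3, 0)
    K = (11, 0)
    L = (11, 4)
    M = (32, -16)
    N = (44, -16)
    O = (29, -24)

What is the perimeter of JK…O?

116

|JK| = √((14)² + (0)²) = √196 = 14
|KL| = √((0)² + (4)²) = √16 = 4
|LM| = √((21)² + (-20)²) = √841 = 29
|MN| = √((12)² + (0)²) = √144 = 12
|NO| = √((-15)² + (-8)²) = √289 = 17
|OJ| = √((-32)² + (24)²) = √1600 = 40
Perimeter = 14 + 4 + 29 + 12 + 17 + 40 = 116.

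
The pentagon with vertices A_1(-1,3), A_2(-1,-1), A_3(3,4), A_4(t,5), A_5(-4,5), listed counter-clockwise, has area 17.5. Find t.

4

The doubled signed area Σ (x_i y_{i+1} − x_{i+1} y_i) is linear in t.
With t=0 it equals 31; the coefficient of t is 1 (from the two edges through A_4).
So 1·t + 31 = 2·17.5 = 35 ⇒ t = 4.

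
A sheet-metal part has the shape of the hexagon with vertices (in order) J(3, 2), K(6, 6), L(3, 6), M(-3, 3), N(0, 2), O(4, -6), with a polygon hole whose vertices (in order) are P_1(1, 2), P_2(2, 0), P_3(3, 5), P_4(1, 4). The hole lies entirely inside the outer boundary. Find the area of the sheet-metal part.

26

Outer boundary:
Cross-terms: 6, 18, 27, -6, -8, 26  ⇒  Σ = 63
Area = |Σ|/2 = 31.5.
Hole:
Σ = (-4) + (10) + (7) + (-2) = 11
Area = |Σ|/2 = 5.5.
Net area = 31.5 − 5.5 = 26.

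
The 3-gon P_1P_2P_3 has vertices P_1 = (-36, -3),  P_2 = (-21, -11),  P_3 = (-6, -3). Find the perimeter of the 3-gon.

64

|P_1P_2| = √((15)² + (-8)²) = √289 = 17
|P_2P_3| = √((15)² + (8)²) = √289 = 17
|P_3P_1| = √((-30)² + (0)²) = √900 = 30
Perimeter = 17 + 17 + 30 = 64.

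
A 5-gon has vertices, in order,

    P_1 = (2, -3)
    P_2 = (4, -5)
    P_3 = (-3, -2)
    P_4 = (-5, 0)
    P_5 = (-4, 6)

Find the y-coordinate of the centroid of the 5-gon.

Apply the shoelace (surveyor's) formula. First the cross-terms c_i = x_i·y_{i+1} − x_{i+1}·y_i:
  2, -23, -10, -30, 0  ⇒  2A = -61, A = -30.5.
Then Σ (y_i + y_{i+1})·c_i = -15, so ȳ = -15 / (6·(-30.5)) = 5/61.

5/61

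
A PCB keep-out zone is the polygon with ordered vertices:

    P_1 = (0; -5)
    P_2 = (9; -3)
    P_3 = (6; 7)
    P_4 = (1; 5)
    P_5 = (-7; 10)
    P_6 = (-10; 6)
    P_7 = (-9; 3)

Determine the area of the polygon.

Cross-terms: 45, 81, 23, 45, 58, 24, 45  ⇒  Σ = 321
Area = |Σ|/2 = 160.5.

160.5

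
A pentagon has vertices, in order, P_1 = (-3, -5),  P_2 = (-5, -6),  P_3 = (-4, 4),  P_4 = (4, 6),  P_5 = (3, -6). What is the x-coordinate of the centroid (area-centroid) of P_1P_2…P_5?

-79/249

Apply the shoelace formula. First the cross-terms c_i = x_i·y_{i+1} − x_{i+1}·y_i:
  -7, -44, -40, -42, -33  ⇒  2A = -166, A = -83.
Then Σ (x_i + x_{i+1})·c_i = 158, so x̄ = 158 / (6·(-83)) = -79/249.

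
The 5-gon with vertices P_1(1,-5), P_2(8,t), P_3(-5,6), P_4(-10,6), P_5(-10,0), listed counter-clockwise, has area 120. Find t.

2

Write out the shoelace sum; only the two edges meeting at P_2 involve t:
2·Area = [(1·t − 8·(-5)) + (8·6 − (-5)·t)] + 140
       = 6·t + 228 = 240
⇒ t = 2.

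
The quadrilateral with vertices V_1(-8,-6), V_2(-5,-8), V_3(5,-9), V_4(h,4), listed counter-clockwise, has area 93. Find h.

The doubled signed area Σ (x_i y_{i+1} − x_{i+1} y_i) is linear in h.
With h=0 it equals 171; the coefficient of h is 3 (from the two edges through V_4).
So 3·h + 171 = 2·93 = 186 ⇒ h = 5.

5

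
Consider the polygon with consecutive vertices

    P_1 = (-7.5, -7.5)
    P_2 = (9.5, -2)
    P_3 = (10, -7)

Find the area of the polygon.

43.875

P_1→P_2: (-7.5)(-2) − (9.5)(-7.5) = 86.25
P_2→P_3: (9.5)(-7) − (10)(-2) = -46.5
P_3→P_1: (10)(-7.5) − (-7.5)(-7) = -127.5
Σ = -87.75
Area = |Σ|/2 = 43.875.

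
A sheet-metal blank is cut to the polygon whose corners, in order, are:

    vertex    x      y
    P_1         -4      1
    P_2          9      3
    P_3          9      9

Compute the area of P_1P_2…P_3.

Apply the shoelace (surveyor's) formula: 2A = Σ (x_i·y_{i+1} − x_{i+1}·y_i), indices taken mod 3.
P_1→P_2: (-4)(3) − (9)(1) = -21
P_2→P_3: (9)(9) − (9)(3) = 54
P_3→P_1: (9)(1) − (-4)(9) = 45
Σ = 78
Area = |Σ|/2 = 39.

39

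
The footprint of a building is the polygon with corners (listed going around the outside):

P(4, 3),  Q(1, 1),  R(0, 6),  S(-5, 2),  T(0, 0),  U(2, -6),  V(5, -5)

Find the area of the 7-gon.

46

P→Q: (4)(1) − (1)(3) = 1
Q→R: (1)(6) − (0)(1) = 6
R→S: (0)(2) − (-5)(6) = 30
S→T: (-5)(0) − (0)(2) = 0
T→U: (0)(-6) − (2)(0) = 0
U→V: (2)(-5) − (5)(-6) = 20
V→P: (5)(3) − (4)(-5) = 35
Σ = 92
Area = |Σ|/2 = 46.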